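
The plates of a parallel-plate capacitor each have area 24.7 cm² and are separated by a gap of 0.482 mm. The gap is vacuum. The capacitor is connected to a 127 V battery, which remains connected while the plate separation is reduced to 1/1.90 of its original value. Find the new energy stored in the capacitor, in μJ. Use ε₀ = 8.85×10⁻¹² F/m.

U ≈ 0.695 μJ

A = 24.7 cm² = 2.47×10⁻³ m².
Initially C₁ = ε₀A/d = 8.85×10⁻¹² × 2.47×10⁻³ / 4.82×10⁻⁴ = 4.54×10⁻¹¹ F.
U₁ = 3.66×10⁻⁷ J.
Battery connected ⇒ V is held fixed. C₂ = 1.90 C₁ and U = ½CV², so U₂/U₁ = C₂/C₁ = 1.90.
U₂ = 1.90 × 3.66×10⁻⁷ = 6.95×10⁻⁷ J.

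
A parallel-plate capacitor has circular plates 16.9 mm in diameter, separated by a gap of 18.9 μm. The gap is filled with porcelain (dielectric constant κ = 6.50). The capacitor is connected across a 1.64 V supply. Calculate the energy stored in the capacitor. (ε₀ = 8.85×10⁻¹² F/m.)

A = π(16.9/2 mm)² = 2.24×10⁻⁴ m².
C = κε₀A/d = 6.50 × 8.85×10⁻¹² × 2.24×10⁻⁴ / 1.89×10⁻⁵ = 6.83×10⁻¹⁰ F.
U = ½CV² = ½ × 6.83×10⁻¹⁰ × (1.64)² = 9.18×10⁻¹⁰ J.

U ≈ 0.918 nJ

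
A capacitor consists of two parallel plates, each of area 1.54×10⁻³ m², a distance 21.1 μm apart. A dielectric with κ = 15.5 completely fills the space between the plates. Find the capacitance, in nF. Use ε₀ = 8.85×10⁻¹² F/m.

C = κε₀A/d = 15.5 × 8.85×10⁻¹² × 1.54×10⁻³ / 2.11×10⁻⁵ = 1.00×10⁻⁸ F.

C ≈ 10.0 nF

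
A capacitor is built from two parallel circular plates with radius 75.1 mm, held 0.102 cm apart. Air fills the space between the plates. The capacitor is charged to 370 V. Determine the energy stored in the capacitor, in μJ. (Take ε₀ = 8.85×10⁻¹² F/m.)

10.5 μJ

A = π(75.1 mm)² = 1.77×10⁻² m².
C = ε₀A/d = 8.85×10⁻¹² × 1.77×10⁻² / 1.02×10⁻³ = 1.54×10⁻¹⁰ F.
U = ½CV² = ½ × 1.54×10⁻¹⁰ × (370)² = 1.05×10⁻⁵ J.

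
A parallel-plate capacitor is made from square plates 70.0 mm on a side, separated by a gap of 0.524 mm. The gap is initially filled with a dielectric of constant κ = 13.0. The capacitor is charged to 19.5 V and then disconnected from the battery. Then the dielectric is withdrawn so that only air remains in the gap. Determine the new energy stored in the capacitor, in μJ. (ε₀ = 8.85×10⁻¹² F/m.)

2.66 μJ

A = (70.0 mm)² = 4.90×10⁻³ m².
Initially C₁ = κε₀A/d = 13.0 × 8.85×10⁻¹² × 4.90×10⁻³ / 5.24×10⁻⁴ = 1.08×10⁻⁹ F.
U₁ = 2.05×10⁻⁷ J.
Isolated ⇒ Q is held fixed. C₂ = 0.0769 C₁ and U = Q²/(2C), so U₂/U₁ = C₁/C₂ = 13.0.
U₂ = 13.0 × 2.05×10⁻⁷ = 2.66×10⁻⁶ J.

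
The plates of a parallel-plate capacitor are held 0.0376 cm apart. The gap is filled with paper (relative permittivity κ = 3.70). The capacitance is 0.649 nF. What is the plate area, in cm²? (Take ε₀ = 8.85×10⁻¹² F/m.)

A = Cd/(κε₀) = 6.49×10⁻¹⁰ × 3.76×10⁻⁴ / (3.70 × 8.85×10⁻¹²) = 7.45×10⁻³ m².

A ≈ 74.5 cm²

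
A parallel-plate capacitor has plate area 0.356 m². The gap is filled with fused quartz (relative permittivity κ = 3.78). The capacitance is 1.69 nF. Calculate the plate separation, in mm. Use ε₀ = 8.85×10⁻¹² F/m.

d = κε₀A/C = 3.78 × 8.85×10⁻¹² × 0.356 / 1.69×10⁻⁹ = 7.05×10⁻³ m.

7.05 mm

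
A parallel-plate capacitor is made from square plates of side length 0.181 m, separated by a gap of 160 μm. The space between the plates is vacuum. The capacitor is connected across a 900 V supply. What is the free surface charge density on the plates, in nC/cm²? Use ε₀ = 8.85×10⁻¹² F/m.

A = (0.181 m)² = 3.28×10⁻² m².
C = ε₀A/d = 8.85×10⁻¹² × 3.28×10⁻² / 1.60×10⁻⁴ = 1.81×10⁻⁹ F.
σ = Q/A = CV/A = 1.81×10⁻⁹ × 900 / 3.28×10⁻² = 4.98×10⁻⁵ C/m².

σ ≈ 4.98 nC/cm²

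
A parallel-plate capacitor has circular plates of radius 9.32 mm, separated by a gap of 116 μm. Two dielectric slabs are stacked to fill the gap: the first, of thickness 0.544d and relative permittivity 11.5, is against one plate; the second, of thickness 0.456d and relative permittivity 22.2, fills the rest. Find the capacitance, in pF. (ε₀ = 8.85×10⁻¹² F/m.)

C ≈ 307 pF

A = π(9.32 mm)² = 2.73×10⁻⁴ m².
Stacked slabs ⇒ two capacitors in series, each with the full plate area.
C₁ = κ₁ε₀A/d₁ = 11.5 × 8.85×10⁻¹² × 2.73×10⁻⁴ / 6.31×10⁻⁵ = 4.40×10⁻¹⁰ F.
C₂ = κ₂ε₀A/d₂ = 22.2 × 8.85×10⁻¹² × 2.73×10⁻⁴ / 5.29×10⁻⁵ = 1.01×10⁻⁹ F.
C = (1/C₁ + 1/C₂)⁻¹ = 3.07×10⁻¹⁰ F.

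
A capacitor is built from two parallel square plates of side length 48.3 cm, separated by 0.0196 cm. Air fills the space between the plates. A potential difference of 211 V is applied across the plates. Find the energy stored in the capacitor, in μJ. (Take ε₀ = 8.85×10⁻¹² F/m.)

U ≈ 234 μJ

A = (48.3 cm)² = 0.233 m².
C = ε₀A/d = 8.85×10⁻¹² × 0.233 / 1.96×10⁻⁴ = 1.05×10⁻⁸ F.
U = ½CV² = ½ × 1.05×10⁻⁸ × (211)² = 2.34×10⁻⁴ J.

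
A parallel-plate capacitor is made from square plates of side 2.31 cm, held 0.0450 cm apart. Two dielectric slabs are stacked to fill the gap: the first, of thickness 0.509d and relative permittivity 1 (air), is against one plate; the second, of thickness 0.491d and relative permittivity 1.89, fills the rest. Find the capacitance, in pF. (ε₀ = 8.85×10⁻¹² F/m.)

A = (2.31 cm)² = 5.34×10⁻⁴ m².
Stacked slabs ⇒ two capacitors in series, each with the full plate area.
C₁ = κ₁ε₀A/d₁ = 1.00 × 8.85×10⁻¹² × 5.34×10⁻⁴ / 2.29×10⁻⁴ = 2.06×10⁻¹¹ F.
C₂ = κ₂ε₀A/d₂ = 1.89 × 8.85×10⁻¹² × 5.34×10⁻⁴ / 2.21×10⁻⁴ = 4.04×10⁻¹¹ F.
C = (1/C₁ + 1/C₂)⁻¹ = 1.37×10⁻¹¹ F.

C ≈ 13.7 pF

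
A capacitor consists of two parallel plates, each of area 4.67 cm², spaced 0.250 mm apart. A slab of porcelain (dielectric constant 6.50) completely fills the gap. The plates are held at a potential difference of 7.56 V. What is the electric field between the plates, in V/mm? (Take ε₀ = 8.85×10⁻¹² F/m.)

E = V/d = 7.56 / 2.50×10⁻⁴ = 3.02×10⁴ V/m.

30.2 V/mm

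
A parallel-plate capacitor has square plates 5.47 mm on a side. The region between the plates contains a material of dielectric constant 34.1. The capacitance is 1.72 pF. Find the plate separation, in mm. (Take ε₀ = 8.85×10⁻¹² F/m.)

d ≈ 5.25 mm

A = (5.47 mm)² = 2.99×10⁻⁵ m².
d = κε₀A/C = 34.1 × 8.85×10⁻¹² × 2.99×10⁻⁵ / 1.72×10⁻¹² = 5.25×10⁻³ m.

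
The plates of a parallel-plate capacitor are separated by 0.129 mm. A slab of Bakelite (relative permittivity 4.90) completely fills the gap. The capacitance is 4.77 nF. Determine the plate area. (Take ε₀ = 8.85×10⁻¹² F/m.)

A = Cd/(κε₀) = 4.77×10⁻⁹ × 1.29×10⁻⁴ / (4.90 × 8.85×10⁻¹²) = 1.42×10⁻² m².

142 cm²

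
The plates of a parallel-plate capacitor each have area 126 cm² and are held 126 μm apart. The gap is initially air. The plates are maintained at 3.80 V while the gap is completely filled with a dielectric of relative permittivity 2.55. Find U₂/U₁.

2.55

Battery connected ⇒ V is held fixed.
C₂ = 2.55 C₁ and U = ½CV², so U₂/U₁ = C₂/C₁ = 2.55.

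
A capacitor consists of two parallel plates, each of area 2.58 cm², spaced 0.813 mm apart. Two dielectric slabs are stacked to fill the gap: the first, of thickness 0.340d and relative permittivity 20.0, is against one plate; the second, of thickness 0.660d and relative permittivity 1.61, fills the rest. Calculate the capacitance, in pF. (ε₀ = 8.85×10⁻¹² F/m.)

A = 2.58 cm² = 2.58×10⁻⁴ m².
Stacked slabs ⇒ two capacitors in series, each with the full plate area.
C₁ = κ₁ε₀A/d₁ = 20.0 × 8.85×10⁻¹² × 2.58×10⁻⁴ / 2.76×10⁻⁴ = 1.65×10⁻¹⁰ F.
C₂ = κ₂ε₀A/d₂ = 1.61 × 8.85×10⁻¹² × 2.58×10⁻⁴ / 5.37×10⁻⁴ = 6.85×10⁻¹² F.
C = (1/C₁ + 1/C₂)⁻¹ = 6.58×10⁻¹² F.

C ≈ 6.58 pF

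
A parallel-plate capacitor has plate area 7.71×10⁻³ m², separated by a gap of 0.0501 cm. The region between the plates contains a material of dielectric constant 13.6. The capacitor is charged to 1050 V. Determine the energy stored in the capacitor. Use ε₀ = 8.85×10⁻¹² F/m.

U ≈ 1.02 mJ

C = κε₀A/d = 13.6 × 8.85×10⁻¹² × 7.71×10⁻³ / 5.01×10⁻⁴ = 1.85×10⁻⁹ F.
U = ½CV² = ½ × 1.85×10⁻⁹ × (1050)² = 1.02×10⁻³ J.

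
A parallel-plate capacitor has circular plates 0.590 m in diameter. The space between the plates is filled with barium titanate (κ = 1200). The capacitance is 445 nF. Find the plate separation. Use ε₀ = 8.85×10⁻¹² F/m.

A = π(0.590/2 m)² = 0.273 m².
d = κε₀A/C = 1200 × 8.85×10⁻¹² × 0.273 / 4.45×10⁻⁷ = 6.52×10⁻³ m.

d ≈ 6.52 mm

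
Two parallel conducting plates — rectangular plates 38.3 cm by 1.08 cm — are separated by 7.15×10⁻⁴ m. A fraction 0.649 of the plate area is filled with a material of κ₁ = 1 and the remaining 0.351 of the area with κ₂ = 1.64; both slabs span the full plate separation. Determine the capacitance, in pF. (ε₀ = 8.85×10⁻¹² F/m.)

C ≈ 62.7 pF

A = 38.3 × 1.08 cm² = 4.14×10⁻³ m².
Side-by-side slabs ⇒ two capacitors in parallel, each spanning the full gap.
C₁ = κ₁ε₀A₁/d = 1.00 × 8.85×10⁻¹² × 2.68×10⁻³ / 7.15×10⁻⁴ = 3.32×10⁻¹¹ F.
C₂ = κ₂ε₀A₂/d = 1.64 × 8.85×10⁻¹² × 1.45×10⁻³ / 7.15×10⁻⁴ = 2.95×10⁻¹¹ F.
C = C₁ + C₂ = 6.27×10⁻¹¹ F.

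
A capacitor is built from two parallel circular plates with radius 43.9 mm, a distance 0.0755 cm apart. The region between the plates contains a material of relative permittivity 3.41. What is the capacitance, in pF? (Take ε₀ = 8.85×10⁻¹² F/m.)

C ≈ 242 pF

A = π(43.9 mm)² = 6.05×10⁻³ m².
C = κε₀A/d = 3.41 × 8.85×10⁻¹² × 6.05×10⁻³ / 7.55×10⁻⁴ = 2.42×10⁻¹⁰ F.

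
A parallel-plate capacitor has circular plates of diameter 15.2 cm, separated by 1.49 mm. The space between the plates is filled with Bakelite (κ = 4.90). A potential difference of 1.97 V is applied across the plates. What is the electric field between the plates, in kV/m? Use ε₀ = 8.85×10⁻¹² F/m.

E = V/d = 1.97 / 1.49×10⁻³ = 1.32×10³ V/m.

1.32 kV/m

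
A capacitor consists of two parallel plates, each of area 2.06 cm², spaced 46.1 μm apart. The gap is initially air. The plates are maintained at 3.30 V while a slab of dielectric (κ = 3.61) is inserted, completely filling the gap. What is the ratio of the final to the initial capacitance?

C₂/C₁ ≈ 3.61

C = κε₀A/d scales with κ, so C₂/C₁ = κ = 3.61.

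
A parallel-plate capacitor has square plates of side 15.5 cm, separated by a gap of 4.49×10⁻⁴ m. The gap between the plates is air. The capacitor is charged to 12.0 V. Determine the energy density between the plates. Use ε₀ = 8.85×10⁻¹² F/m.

E = V/d = 12.0 / 4.49×10⁻⁴ = 2.67×10⁴ V/m.
u = ½ε₀E² = ½ × 8.85×10⁻¹² × (2.67×10⁴)² = 3.16×10⁻³ J/m³.

u ≈ 3.16 mJ/m³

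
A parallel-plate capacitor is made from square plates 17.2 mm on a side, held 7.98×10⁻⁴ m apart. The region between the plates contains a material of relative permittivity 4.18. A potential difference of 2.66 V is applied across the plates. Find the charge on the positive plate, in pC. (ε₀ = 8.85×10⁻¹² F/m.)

A = (17.2 mm)² = 2.96×10⁻⁴ m².
C = κε₀A/d = 4.18 × 8.85×10⁻¹² × 2.96×10⁻⁴ / 7.98×10⁻⁴ = 1.37×10⁻¹¹ F.
Q = CV = 1.37×10⁻¹¹ × 2.66 = 3.65×10⁻¹¹ C.

36.5 pC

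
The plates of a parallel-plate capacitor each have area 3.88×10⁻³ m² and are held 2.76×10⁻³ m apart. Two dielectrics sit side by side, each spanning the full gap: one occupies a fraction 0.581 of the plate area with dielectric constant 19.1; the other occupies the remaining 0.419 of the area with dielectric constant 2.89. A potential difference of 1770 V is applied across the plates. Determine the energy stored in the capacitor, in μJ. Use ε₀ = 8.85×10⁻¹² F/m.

240 μJ

Side-by-side slabs ⇒ two capacitors in parallel, each spanning the full gap.
C₁ = κ₁ε₀A₁/d = 19.1 × 8.85×10⁻¹² × 2.25×10⁻³ / 2.76×10⁻³ = 1.38×10⁻¹⁰ F.
C₂ = κ₂ε₀A₂/d = 2.89 × 8.85×10⁻¹² × 1.63×10⁻³ / 2.76×10⁻³ = 1.51×10⁻¹¹ F.
C = C₁ + C₂ = 1.53×10⁻¹⁰ F.
U = ½CV² = ½ × 1.53×10⁻¹⁰ × (1770)² = 2.40×10⁻⁴ J.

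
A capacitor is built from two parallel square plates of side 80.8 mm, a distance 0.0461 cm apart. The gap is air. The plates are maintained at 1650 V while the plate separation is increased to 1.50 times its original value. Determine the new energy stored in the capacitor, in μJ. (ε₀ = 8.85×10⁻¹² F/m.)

A = (80.8 mm)² = 6.53×10⁻³ m².
Initially C₁ = ε₀A/d = 8.85×10⁻¹² × 6.53×10⁻³ / 4.61×10⁻⁴ = 1.25×10⁻¹⁰ F.
U₁ = 1.71×10⁻⁴ J.
Battery connected ⇒ V is held fixed. C₂ = 0.667 C₁ and U = ½CV², so U₂/U₁ = C₂/C₁ = 0.667.
U₂ = 0.667 × 1.71×10⁻⁴ = 1.14×10⁻⁴ J.

114 μJ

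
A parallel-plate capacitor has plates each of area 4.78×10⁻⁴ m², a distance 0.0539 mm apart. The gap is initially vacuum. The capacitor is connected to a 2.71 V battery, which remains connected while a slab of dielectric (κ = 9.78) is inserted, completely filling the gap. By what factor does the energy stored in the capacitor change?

9.78

Battery connected ⇒ V is held fixed.
C₂ = 9.78 C₁ and U = ½CV², so U₂/U₁ = C₂/C₁ = 9.78.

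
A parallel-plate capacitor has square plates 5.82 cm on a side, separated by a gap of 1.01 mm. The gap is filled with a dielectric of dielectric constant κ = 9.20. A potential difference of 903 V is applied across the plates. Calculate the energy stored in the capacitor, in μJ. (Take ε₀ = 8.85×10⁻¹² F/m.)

U ≈ 111 μJ

A = (5.82 cm)² = 3.39×10⁻³ m².
C = κε₀A/d = 9.20 × 8.85×10⁻¹² × 3.39×10⁻³ / 1.01×10⁻³ = 2.73×10⁻¹⁰ F.
U = ½CV² = ½ × 2.73×10⁻¹⁰ × (903)² = 1.11×10⁻⁴ J.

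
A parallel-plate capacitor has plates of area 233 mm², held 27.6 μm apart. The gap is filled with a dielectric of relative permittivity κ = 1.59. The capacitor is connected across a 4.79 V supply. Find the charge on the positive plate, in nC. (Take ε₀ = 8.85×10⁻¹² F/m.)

0.569 nC

A = 233 mm² = 2.33×10⁻⁴ m².
C = κε₀A/d = 1.59 × 8.85×10⁻¹² × 2.33×10⁻⁴ / 2.76×10⁻⁵ = 1.19×10⁻¹⁰ F.
Q = CV = 1.19×10⁻¹⁰ × 4.79 = 5.69×10⁻¹⁰ C.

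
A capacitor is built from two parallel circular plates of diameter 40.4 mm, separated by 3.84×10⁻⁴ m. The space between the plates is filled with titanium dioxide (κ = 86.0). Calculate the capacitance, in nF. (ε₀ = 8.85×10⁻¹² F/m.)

A = π(40.4/2 mm)² = 1.28×10⁻³ m².
C = κε₀A/d = 86.0 × 8.85×10⁻¹² × 1.28×10⁻³ / 3.84×10⁻⁴ = 2.54×10⁻⁹ F.

2.54 nF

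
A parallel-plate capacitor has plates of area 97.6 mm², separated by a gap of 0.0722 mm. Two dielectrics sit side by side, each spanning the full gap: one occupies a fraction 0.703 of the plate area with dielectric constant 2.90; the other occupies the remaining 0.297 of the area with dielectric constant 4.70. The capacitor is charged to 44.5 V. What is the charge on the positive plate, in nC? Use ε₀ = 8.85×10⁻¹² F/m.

1.83 nC

A = 97.6 mm² = 9.76×10⁻⁵ m².
Side-by-side slabs ⇒ two capacitors in parallel, each spanning the full gap.
C₁ = κ₁ε₀A₁/d = 2.90 × 8.85×10⁻¹² × 6.86×10⁻⁵ / 7.22×10⁻⁵ = 2.44×10⁻¹¹ F.
C₂ = κ₂ε₀A₂/d = 4.70 × 8.85×10⁻¹² × 2.90×10⁻⁵ / 7.22×10⁻⁵ = 1.67×10⁻¹¹ F.
C = C₁ + C₂ = 4.11×10⁻¹¹ F.
Q = CV = 4.11×10⁻¹¹ × 44.5 = 1.83×10⁻⁹ C.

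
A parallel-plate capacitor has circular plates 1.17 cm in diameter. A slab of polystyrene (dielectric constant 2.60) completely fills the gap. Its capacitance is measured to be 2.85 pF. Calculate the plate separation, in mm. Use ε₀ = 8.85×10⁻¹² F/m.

A = π(1.17/2 cm)² = 1.08×10⁻⁴ m².
d = κε₀A/C = 2.60 × 8.85×10⁻¹² × 1.08×10⁻⁴ / 2.85×10⁻¹² = 8.68×10⁻⁴ m.

0.868 mm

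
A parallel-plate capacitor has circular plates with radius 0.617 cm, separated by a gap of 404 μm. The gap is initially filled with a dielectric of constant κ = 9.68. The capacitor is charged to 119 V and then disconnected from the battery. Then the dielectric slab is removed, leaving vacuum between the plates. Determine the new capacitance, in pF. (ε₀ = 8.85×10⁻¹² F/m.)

2.62 pF

A = π(0.617 cm)² = 1.20×10⁻⁴ m².
Initially C₁ = κε₀A/d = 9.68 × 8.85×10⁻¹² × 1.20×10⁻⁴ / 4.04×10⁻⁴ = 2.54×10⁻¹¹ F.
C = κε₀A/d scales with κ, so C₂/C₁ = 1/κ = 1/9.68 = 0.103.
C₂ = 0.103 × 2.54×10⁻¹¹ = 2.62×10⁻¹² F.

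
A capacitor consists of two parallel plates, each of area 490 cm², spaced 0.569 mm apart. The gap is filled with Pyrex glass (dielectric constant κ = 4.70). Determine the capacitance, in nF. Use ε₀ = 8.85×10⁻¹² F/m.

C ≈ 3.58 nF

A = 490 cm² = 4.90×10⁻² m².
C = κε₀A/d = 4.70 × 8.85×10⁻¹² × 4.90×10⁻² / 5.69×10⁻⁴ = 3.58×10⁻⁹ F.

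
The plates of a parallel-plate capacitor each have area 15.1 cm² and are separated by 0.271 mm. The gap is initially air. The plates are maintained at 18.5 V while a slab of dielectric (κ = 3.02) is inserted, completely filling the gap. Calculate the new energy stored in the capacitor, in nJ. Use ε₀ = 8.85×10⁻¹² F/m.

A = 15.1 cm² = 1.51×10⁻³ m².
Initially C₁ = ε₀A/d = 8.85×10⁻¹² × 1.51×10⁻³ / 2.71×10⁻⁴ = 4.93×10⁻¹¹ F.
U₁ = 8.44×10⁻⁹ J.
Battery connected ⇒ V is held fixed. C₂ = 3.02 C₁ and U = ½CV², so U₂/U₁ = C₂/C₁ = 3.02.
U₂ = 3.02 × 8.44×10⁻⁹ = 2.55×10⁻⁸ J.

25.5 nJ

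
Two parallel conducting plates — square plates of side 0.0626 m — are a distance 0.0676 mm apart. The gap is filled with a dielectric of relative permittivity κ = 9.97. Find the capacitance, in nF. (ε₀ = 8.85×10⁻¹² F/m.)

C ≈ 5.11 nF

A = (0.0626 m)² = 3.92×10⁻³ m².
C = κε₀A/d = 9.97 × 8.85×10⁻¹² × 3.92×10⁻³ / 6.76×10⁻⁵ = 5.11×10⁻⁹ F.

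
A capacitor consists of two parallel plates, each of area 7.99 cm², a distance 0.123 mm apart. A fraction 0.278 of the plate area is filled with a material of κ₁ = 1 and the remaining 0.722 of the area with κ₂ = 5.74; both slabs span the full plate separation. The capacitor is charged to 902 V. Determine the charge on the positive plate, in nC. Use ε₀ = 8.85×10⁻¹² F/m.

229 nC

A = 7.99 cm² = 7.99×10⁻⁴ m².
Side-by-side slabs ⇒ two capacitors in parallel, each spanning the full gap.
C₁ = κ₁ε₀A₁/d = 1.00 × 8.85×10⁻¹² × 2.22×10⁻⁴ / 1.23×10⁻⁴ = 1.60×10⁻¹¹ F.
C₂ = κ₂ε₀A₂/d = 5.74 × 8.85×10⁻¹² × 5.77×10⁻⁴ / 1.23×10⁻⁴ = 2.38×10⁻¹⁰ F.
C = C₁ + C₂ = 2.54×10⁻¹⁰ F.
Q = CV = 2.54×10⁻¹⁰ × 902 = 2.29×10⁻⁷ C.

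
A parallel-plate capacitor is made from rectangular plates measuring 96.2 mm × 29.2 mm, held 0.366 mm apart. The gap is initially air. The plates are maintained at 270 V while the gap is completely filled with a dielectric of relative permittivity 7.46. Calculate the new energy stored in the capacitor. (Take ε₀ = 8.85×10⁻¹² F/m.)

A = 96.2 × 29.2 mm² = 2.81×10⁻³ m².
Initially C₁ = ε₀A/d = 8.85×10⁻¹² × 2.81×10⁻³ / 3.66×10⁻⁴ = 6.79×10⁻¹¹ F.
U₁ = 2.48×10⁻⁶ J.
Battery connected ⇒ V is held fixed. C₂ = 7.46 C₁ and U = ½CV², so U₂/U₁ = C₂/C₁ = 7.46.
U₂ = 7.46 × 2.48×10⁻⁶ = 1.85×10⁻⁵ J.

U ≈ 18.5 μJ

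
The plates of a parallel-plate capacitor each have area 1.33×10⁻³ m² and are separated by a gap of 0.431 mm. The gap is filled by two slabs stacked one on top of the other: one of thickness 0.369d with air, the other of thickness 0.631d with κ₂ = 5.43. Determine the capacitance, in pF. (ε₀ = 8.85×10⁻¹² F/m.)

Stacked slabs ⇒ two capacitors in series, each with the full plate area.
C₁ = κ₁ε₀A/d₁ = 1.00 × 8.85×10⁻¹² × 1.33×10⁻³ / 1.59×10⁻⁴ = 7.40×10⁻¹¹ F.
C₂ = κ₂ε₀A/d₂ = 5.43 × 8.85×10⁻¹² × 1.33×10⁻³ / 2.72×10⁻⁴ = 2.35×10⁻¹⁰ F.
C = (1/C₁ + 1/C₂)⁻¹ = 5.63×10⁻¹¹ F.

C ≈ 56.3 pF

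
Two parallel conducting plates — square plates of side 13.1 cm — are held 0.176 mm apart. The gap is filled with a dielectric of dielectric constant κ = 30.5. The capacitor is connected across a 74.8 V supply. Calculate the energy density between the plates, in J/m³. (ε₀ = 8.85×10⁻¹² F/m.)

24.4 J/m³

E = V/d = 74.8 / 1.76×10⁻⁴ = 4.25×10⁵ V/m.
u = ½κε₀E² = ½ × 30.5 × 8.85×10⁻¹² × (4.25×10⁵)² = 24.4 J/m³.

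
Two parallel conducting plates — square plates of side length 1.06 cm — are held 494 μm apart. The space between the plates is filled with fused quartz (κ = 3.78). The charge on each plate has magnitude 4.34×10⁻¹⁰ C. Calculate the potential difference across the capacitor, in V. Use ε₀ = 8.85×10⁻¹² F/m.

57.0 V

A = (1.06 cm)² = 1.12×10⁻⁴ m².
C = κε₀A/d = 3.78 × 8.85×10⁻¹² × 1.12×10⁻⁴ / 4.94×10⁻⁴ = 7.61×10⁻¹² F.
V = Q/C = 4.34×10⁻¹⁰ / 7.61×10⁻¹² = 57.0 V.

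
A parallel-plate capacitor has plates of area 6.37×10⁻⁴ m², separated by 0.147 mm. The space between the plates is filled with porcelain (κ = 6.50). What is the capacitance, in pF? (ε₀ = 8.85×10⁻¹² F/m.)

C = κε₀A/d = 6.50 × 8.85×10⁻¹² × 6.37×10⁻⁴ / 1.47×10⁻⁴ = 2.49×10⁻¹⁰ F.

249 pF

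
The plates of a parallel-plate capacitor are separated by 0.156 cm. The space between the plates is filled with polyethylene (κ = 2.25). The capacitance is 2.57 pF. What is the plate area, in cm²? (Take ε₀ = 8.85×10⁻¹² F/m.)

A ≈ 2.01 cm²

A = Cd/(κε₀) = 2.57×10⁻¹² × 1.56×10⁻³ / (2.25 × 8.85×10⁻¹²) = 2.01×10⁻⁴ m².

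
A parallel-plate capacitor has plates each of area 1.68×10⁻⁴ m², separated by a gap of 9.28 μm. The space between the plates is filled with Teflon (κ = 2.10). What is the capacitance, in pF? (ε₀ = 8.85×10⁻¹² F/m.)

C ≈ 336 pF

C = κε₀A/d = 2.10 × 8.85×10⁻¹² × 1.68×10⁻⁴ / 9.28×10⁻⁶ = 3.36×10⁻¹⁰ F.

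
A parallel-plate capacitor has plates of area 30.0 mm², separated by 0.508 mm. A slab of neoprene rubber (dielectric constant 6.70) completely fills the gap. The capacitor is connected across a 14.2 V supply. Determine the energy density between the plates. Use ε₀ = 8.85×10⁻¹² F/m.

23.2 mJ/m³

E = V/d = 14.2 / 5.08×10⁻⁴ = 2.80×10⁴ V/m.
u = ½κε₀E² = ½ × 6.70 × 8.85×10⁻¹² × (2.80×10⁴)² = 2.32×10⁻² J/m³.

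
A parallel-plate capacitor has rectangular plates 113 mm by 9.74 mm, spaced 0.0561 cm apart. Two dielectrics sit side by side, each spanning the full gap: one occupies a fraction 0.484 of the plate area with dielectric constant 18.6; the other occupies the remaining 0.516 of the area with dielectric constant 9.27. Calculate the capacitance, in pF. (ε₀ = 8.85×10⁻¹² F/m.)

A = 113 × 9.74 mm² = 1.10×10⁻³ m².
Side-by-side slabs ⇒ two capacitors in parallel, each spanning the full gap.
C₁ = κ₁ε₀A₁/d = 18.6 × 8.85×10⁻¹² × 5.33×10⁻⁴ / 5.61×10⁻⁴ = 1.56×10⁻¹⁰ F.
C₂ = κ₂ε₀A₂/d = 9.27 × 8.85×10⁻¹² × 5.68×10⁻⁴ / 5.61×10⁻⁴ = 8.31×10⁻¹¹ F.
C = C₁ + C₂ = 2.39×10⁻¹⁰ F.

C ≈ 239 pF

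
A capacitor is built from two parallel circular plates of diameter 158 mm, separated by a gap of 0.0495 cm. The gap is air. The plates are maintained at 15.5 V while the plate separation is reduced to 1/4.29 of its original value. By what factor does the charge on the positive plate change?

Battery connected ⇒ V is held fixed.
C₂ = 4.29 C₁ and Q = CV, so Q₂/Q₁ = C₂/C₁ = 4.29.

4.29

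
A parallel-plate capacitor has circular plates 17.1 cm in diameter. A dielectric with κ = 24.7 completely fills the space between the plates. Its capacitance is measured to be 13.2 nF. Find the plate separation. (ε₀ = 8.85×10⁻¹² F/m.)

A = π(17.1/2 cm)² = 2.30×10⁻² m².
d = κε₀A/C = 24.7 × 8.85×10⁻¹² × 2.30×10⁻² / 1.32×10⁻⁸ = 3.80×10⁻⁴ m.

380 μm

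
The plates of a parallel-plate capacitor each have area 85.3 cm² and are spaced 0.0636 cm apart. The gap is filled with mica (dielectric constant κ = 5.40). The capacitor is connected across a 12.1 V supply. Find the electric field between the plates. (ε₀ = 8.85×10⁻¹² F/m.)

19.0 V/mm

E = V/d = 12.1 / 6.36×10⁻⁴ = 1.90×10⁴ V/m.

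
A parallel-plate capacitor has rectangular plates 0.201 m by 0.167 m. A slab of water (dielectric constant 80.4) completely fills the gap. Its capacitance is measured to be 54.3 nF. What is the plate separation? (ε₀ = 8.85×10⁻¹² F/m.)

A = 0.201 × 0.167 m² = 3.36×10⁻² m².
d = κε₀A/C = 80.4 × 8.85×10⁻¹² × 3.36×10⁻² / 5.43×10⁻⁸ = 4.40×10⁻⁴ m.

d ≈ 440 μm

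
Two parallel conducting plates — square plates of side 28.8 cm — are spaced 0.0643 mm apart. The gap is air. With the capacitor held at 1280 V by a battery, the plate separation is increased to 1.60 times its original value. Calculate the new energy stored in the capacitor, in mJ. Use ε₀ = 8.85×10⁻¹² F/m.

U ≈ 5.85 mJ

A = (28.8 cm)² = 8.29×10⁻² m².
Initially C₁ = ε₀A/d = 8.85×10⁻¹² × 8.29×10⁻² / 6.43×10⁻⁵ = 1.14×10⁻⁸ F.
U₁ = 9.35×10⁻³ J.
Battery connected ⇒ V is held fixed. C₂ = 0.625 C₁ and U = ½CV², so U₂/U₁ = C₂/C₁ = 0.625.
U₂ = 0.625 × 9.35×10⁻³ = 5.85×10⁻³ J.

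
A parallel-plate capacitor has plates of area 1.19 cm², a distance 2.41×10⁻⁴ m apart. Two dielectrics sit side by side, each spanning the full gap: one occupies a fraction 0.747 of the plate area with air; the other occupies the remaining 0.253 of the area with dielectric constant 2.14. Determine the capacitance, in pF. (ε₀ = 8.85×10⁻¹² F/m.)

A = 1.19 cm² = 1.19×10⁻⁴ m².
Side-by-side slabs ⇒ two capacitors in parallel, each spanning the full gap.
C₁ = κ₁ε₀A₁/d = 1.00 × 8.85×10⁻¹² × 8.89×10⁻⁵ / 2.41×10⁻⁴ = 3.26×10⁻¹² F.
C₂ = κ₂ε₀A₂/d = 2.14 × 8.85×10⁻¹² × 3.01×10⁻⁵ / 2.41×10⁻⁴ = 2.37×10⁻¹² F.
C = C₁ + C₂ = 5.63×10⁻¹² F.

C ≈ 5.63 pF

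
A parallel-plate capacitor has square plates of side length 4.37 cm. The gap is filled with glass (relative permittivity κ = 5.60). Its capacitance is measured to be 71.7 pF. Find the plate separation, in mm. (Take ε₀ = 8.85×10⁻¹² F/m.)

A = (4.37 cm)² = 1.91×10⁻³ m².
d = κε₀A/C = 5.60 × 8.85×10⁻¹² × 1.91×10⁻³ / 7.17×10⁻¹¹ = 1.32×10⁻³ m.

1.32 mm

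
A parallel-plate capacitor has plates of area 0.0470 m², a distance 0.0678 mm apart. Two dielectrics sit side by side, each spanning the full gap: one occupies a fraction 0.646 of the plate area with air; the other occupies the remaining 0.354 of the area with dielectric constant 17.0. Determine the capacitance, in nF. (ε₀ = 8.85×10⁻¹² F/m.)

Side-by-side slabs ⇒ two capacitors in parallel, each spanning the full gap.
C₁ = κ₁ε₀A₁/d = 1.00 × 8.85×10⁻¹² × 3.04×10⁻² / 6.78×10⁻⁵ = 3.96×10⁻⁹ F.
C₂ = κ₂ε₀A₂/d = 17.0 × 8.85×10⁻¹² × 1.66×10⁻² / 6.78×10⁻⁵ = 3.69×10⁻⁸ F.
C = C₁ + C₂ = 4.09×10⁻⁸ F.

40.9 nF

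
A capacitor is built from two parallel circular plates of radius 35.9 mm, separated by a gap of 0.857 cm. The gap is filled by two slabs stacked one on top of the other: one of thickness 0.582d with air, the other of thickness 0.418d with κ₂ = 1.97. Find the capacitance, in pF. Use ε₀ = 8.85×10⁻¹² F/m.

A = π(35.9 mm)² = 4.05×10⁻³ m².
Stacked slabs ⇒ two capacitors in series, each with the full plate area.
C₁ = κ₁ε₀A/d₁ = 1.00 × 8.85×10⁻¹² × 4.05×10⁻³ / 4.99×10⁻³ = 7.18×10⁻¹² F.
C₂ = κ₂ε₀A/d₂ = 1.97 × 8.85×10⁻¹² × 4.05×10⁻³ / 3.58×10⁻³ = 1.97×10⁻¹¹ F.
C = (1/C₁ + 1/C₂)⁻¹ = 5.26×10⁻¹² F.

5.26 pF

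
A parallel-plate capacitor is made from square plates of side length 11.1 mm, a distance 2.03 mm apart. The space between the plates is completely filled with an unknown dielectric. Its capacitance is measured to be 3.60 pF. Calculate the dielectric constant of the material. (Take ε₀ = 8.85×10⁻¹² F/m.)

κ ≈ 6.70

A = (11.1 mm)² = 1.23×10⁻⁴ m².
κ = Cd/(ε₀A) = 3.60×10⁻¹² × 2.03×10⁻³ / (8.85×10⁻¹² × 1.23×10⁻⁴) = 6.70.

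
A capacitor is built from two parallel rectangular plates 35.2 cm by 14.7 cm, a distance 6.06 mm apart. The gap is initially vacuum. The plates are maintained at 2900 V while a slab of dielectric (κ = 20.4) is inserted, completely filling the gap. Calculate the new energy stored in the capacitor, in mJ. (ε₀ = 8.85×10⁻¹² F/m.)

A = 35.2 × 14.7 cm² = 5.17×10⁻² m².
Initially C₁ = ε₀A/d = 8.85×10⁻¹² × 5.17×10⁻² / 6.06×10⁻³ = 7.56×10⁻¹¹ F.
U₁ = 3.18×10⁻⁴ J.
Battery connected ⇒ V is held fixed. C₂ = 20.4 C₁ and U = ½CV², so U₂/U₁ = C₂/C₁ = 20.4.
U₂ = 20.4 × 3.18×10⁻⁴ = 6.48×10⁻³ J.

U ≈ 6.48 mJ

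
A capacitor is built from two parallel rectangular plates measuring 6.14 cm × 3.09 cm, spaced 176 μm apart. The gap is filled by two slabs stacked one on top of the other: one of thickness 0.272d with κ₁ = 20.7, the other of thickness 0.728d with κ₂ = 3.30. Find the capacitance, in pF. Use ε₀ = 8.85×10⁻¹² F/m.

A = 6.14 × 3.09 cm² = 1.90×10⁻³ m².
Stacked slabs ⇒ two capacitors in series, each with the full plate area.
C₁ = κ₁ε₀A/d₁ = 20.7 × 8.85×10⁻¹² × 1.90×10⁻³ / 4.79×10⁻⁵ = 7.26×10⁻⁹ F.
C₂ = κ₂ε₀A/d₂ = 3.30 × 8.85×10⁻¹² × 1.90×10⁻³ / 1.28×10⁻⁴ = 4.32×10⁻¹⁰ F.
C = (1/C₁ + 1/C₂)⁻¹ = 4.08×10⁻¹⁰ F.

408 pF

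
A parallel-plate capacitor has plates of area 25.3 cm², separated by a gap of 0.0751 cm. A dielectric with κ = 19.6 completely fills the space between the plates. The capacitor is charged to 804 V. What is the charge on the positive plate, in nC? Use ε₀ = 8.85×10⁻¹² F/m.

Q ≈ 470 nC

A = 25.3 cm² = 2.53×10⁻³ m².
C = κε₀A/d = 19.6 × 8.85×10⁻¹² × 2.53×10⁻³ / 7.51×10⁻⁴ = 5.84×10⁻¹⁰ F.
Q = CV = 5.84×10⁻¹⁰ × 804 = 4.70×10⁻⁷ C.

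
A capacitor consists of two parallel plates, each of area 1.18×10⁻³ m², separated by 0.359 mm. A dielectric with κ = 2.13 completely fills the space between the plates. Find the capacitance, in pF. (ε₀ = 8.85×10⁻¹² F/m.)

C ≈ 62.0 pF

C = κε₀A/d = 2.13 × 8.85×10⁻¹² × 1.18×10⁻³ / 3.59×10⁻⁴ = 6.20×10⁻¹¹ F.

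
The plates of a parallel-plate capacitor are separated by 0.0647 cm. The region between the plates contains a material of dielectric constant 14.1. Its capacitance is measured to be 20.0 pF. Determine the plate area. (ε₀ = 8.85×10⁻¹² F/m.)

A = Cd/(κε₀) = 2.00×10⁻¹¹ × 6.47×10⁻⁴ / (14.1 × 8.85×10⁻¹²) = 1.04×10⁻⁴ m².

A ≈ 1.04 cm²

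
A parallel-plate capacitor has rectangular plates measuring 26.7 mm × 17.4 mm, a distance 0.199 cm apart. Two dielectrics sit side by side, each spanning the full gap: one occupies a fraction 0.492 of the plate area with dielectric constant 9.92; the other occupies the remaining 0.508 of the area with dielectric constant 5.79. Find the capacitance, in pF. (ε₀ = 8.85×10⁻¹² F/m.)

A = 26.7 × 17.4 mm² = 4.65×10⁻⁴ m².
Side-by-side slabs ⇒ two capacitors in parallel, each spanning the full gap.
C₁ = κ₁ε₀A₁/d = 9.92 × 8.85×10⁻¹² × 2.29×10⁻⁴ / 1.99×10⁻³ = 1.01×10⁻¹¹ F.
C₂ = κ₂ε₀A₂/d = 5.79 × 8.85×10⁻¹² × 2.36×10⁻⁴ / 1.99×10⁻³ = 6.08×10⁻¹² F.
C = C₁ + C₂ = 1.62×10⁻¹¹ F.

C ≈ 16.2 pF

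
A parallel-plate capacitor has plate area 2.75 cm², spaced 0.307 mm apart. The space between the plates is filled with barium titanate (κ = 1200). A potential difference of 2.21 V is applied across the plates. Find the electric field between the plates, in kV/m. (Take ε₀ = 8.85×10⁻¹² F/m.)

E = V/d = 2.21 / 3.07×10⁻⁴ = 7.20×10³ V/m.

7.20 kV/m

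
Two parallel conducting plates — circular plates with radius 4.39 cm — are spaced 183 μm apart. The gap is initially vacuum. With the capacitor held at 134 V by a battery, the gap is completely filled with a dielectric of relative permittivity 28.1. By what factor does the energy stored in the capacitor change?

Battery connected ⇒ V is held fixed.
C₂ = 28.1 C₁ and U = ½CV², so U₂/U₁ = C₂/C₁ = 28.1.

28.1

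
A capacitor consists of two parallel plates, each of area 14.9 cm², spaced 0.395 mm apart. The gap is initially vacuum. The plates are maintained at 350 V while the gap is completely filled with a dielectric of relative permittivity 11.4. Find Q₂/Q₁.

11.4

Battery connected ⇒ V is held fixed.
C₂ = 11.4 C₁ and Q = CV, so Q₂/Q₁ = C₂/C₁ = 11.4.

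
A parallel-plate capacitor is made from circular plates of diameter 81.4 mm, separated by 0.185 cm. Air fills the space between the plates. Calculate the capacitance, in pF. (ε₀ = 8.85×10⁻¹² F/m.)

C ≈ 24.9 pF

A = π(81.4/2 mm)² = 5.20×10⁻³ m².
C = ε₀A/d = 8.85×10⁻¹² × 5.20×10⁻³ / 1.85×10⁻³ = 2.49×10⁻¹¹ F.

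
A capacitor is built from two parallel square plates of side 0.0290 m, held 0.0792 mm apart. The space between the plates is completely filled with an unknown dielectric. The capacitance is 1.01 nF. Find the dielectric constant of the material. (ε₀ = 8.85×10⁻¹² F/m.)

A = (0.0290 m)² = 8.41×10⁻⁴ m².
κ = Cd/(ε₀A) = 1.01×10⁻⁹ × 7.92×10⁻⁵ / (8.85×10⁻¹² × 8.41×10⁻⁴) = 10.7.

10.7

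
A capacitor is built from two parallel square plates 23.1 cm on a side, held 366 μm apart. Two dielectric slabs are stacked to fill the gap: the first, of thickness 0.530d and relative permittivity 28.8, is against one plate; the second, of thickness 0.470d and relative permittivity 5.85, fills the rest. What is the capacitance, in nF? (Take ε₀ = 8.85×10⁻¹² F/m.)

C ≈ 13.1 nF

A = (23.1 cm)² = 5.34×10⁻² m².
Stacked slabs ⇒ two capacitors in series, each with the full plate area.
C₁ = κ₁ε₀A/d₁ = 28.8 × 8.85×10⁻¹² × 5.34×10⁻² / 1.94×10⁻⁴ = 7.01×10⁻⁸ F.
C₂ = κ₂ε₀A/d₂ = 5.85 × 8.85×10⁻¹² × 5.34×10⁻² / 1.72×10⁻⁴ = 1.61×10⁻⁸ F.
C = (1/C₁ + 1/C₂)⁻¹ = 1.31×10⁻⁸ F.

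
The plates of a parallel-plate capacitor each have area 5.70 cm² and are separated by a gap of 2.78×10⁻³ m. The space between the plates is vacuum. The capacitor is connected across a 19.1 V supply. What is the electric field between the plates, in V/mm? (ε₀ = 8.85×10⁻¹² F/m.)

6.87 V/mm

E = V/d = 19.1 / 2.78×10⁻³ = 6.87×10³ V/m.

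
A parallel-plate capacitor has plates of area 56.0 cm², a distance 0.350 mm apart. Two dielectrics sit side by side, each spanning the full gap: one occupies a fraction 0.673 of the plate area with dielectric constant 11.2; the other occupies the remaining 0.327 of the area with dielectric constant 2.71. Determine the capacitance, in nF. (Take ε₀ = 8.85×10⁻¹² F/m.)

C ≈ 1.19 nF

A = 56.0 cm² = 5.60×10⁻³ m².
Side-by-side slabs ⇒ two capacitors in parallel, each spanning the full gap.
C₁ = κ₁ε₀A₁/d = 11.2 × 8.85×10⁻¹² × 3.77×10⁻³ / 3.50×10⁻⁴ = 1.07×10⁻⁹ F.
C₂ = κ₂ε₀A₂/d = 2.71 × 8.85×10⁻¹² × 1.83×10⁻³ / 3.50×10⁻⁴ = 1.25×10⁻¹⁰ F.
C = C₁ + C₂ = 1.19×10⁻⁹ F.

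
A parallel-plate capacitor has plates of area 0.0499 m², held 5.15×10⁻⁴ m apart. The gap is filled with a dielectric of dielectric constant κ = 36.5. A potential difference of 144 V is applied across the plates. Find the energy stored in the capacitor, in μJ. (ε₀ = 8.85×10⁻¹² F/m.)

C = κε₀A/d = 36.5 × 8.85×10⁻¹² × 4.99×10⁻² / 5.15×10⁻⁴ = 3.13×10⁻⁸ F.
U = ½CV² = ½ × 3.13×10⁻⁸ × (144)² = 3.25×10⁻⁴ J.

325 μJ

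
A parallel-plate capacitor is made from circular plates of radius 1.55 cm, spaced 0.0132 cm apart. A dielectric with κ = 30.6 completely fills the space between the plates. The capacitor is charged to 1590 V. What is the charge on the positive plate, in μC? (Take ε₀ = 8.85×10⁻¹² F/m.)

Q ≈ 2.46 μC

A = π(1.55 cm)² = 7.55×10⁻⁴ m².
C = κε₀A/d = 30.6 × 8.85×10⁻¹² × 7.55×10⁻⁴ / 1.32×10⁻⁴ = 1.55×10⁻⁹ F.
Q = CV = 1.55×10⁻⁹ × 1590 = 2.46×10⁻⁶ C.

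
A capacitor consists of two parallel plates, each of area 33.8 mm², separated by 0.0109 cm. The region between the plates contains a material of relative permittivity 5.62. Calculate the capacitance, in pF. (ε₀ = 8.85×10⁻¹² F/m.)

A = 33.8 mm² = 3.38×10⁻⁵ m².
C = κε₀A/d = 5.62 × 8.85×10⁻¹² × 3.38×10⁻⁵ / 1.09×10⁻⁴ = 1.54×10⁻¹¹ F.

C ≈ 15.4 pF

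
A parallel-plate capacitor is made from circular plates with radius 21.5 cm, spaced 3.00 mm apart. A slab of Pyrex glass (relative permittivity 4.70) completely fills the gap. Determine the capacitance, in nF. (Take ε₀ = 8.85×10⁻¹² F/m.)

A = π(21.5 cm)² = 0.145 m².
C = κε₀A/d = 4.70 × 8.85×10⁻¹² × 0.145 / 3.00×10⁻³ = 2.01×10⁻⁹ F.

C ≈ 2.01 nF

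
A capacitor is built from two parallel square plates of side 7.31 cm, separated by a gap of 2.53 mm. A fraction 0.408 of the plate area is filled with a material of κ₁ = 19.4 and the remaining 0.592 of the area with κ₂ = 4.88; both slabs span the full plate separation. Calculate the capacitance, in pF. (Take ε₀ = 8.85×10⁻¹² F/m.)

C ≈ 202 pF

A = (7.31 cm)² = 5.34×10⁻³ m².
Side-by-side slabs ⇒ two capacitors in parallel, each spanning the full gap.
C₁ = κ₁ε₀A₁/d = 19.4 × 8.85×10⁻¹² × 2.18×10⁻³ / 2.53×10⁻³ = 1.48×10⁻¹⁰ F.
C₂ = κ₂ε₀A₂/d = 4.88 × 8.85×10⁻¹² × 3.16×10⁻³ / 2.53×10⁻³ = 5.40×10⁻¹¹ F.
C = C₁ + C₂ = 2.02×10⁻¹⁰ F.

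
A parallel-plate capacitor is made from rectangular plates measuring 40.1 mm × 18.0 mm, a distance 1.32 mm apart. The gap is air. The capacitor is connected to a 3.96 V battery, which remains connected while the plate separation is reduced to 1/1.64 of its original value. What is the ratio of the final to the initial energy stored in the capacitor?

Battery connected ⇒ V is held fixed.
C₂ = 1.64 C₁ and U = ½CV², so U₂/U₁ = C₂/C₁ = 1.64.

U₂/U₁ ≈ 1.64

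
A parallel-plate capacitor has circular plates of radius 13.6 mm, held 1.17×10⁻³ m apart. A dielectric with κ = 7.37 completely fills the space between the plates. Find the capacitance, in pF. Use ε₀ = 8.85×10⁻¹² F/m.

A = π(13.6 mm)² = 5.81×10⁻⁴ m².
C = κε₀A/d = 7.37 × 8.85×10⁻¹² × 5.81×10⁻⁴ / 1.17×10⁻³ = 3.24×10⁻¹¹ F.

32.4 pF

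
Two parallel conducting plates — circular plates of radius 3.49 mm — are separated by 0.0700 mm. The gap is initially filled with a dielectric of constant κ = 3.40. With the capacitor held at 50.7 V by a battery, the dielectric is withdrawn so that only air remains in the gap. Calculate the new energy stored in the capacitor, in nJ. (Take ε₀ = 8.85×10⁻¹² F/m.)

A = π(3.49 mm)² = 3.83×10⁻⁵ m².
Initially C₁ = κε₀A/d = 3.40 × 8.85×10⁻¹² × 3.83×10⁻⁵ / 7.00×10⁻⁵ = 1.64×10⁻¹¹ F.
U₁ = 2.11×10⁻⁸ J.
Battery connected ⇒ V is held fixed. C₂ = 0.294 C₁ and U = ½CV², so U₂/U₁ = C₂/C₁ = 0.294.
U₂ = 0.294 × 2.11×10⁻⁸ = 6.22×10⁻⁹ J.

U ≈ 6.22 nJ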